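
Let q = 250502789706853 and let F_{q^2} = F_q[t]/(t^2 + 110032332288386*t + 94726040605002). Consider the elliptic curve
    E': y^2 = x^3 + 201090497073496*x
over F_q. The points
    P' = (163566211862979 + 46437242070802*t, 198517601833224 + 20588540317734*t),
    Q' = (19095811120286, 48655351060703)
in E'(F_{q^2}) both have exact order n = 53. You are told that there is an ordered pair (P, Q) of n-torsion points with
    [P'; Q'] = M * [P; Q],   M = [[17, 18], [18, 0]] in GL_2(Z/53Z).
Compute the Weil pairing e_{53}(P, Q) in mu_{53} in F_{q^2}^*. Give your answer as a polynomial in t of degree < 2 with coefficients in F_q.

144028144801228 + 180651937786642*t

Under M = [[17,18],[18,0]] in GL_2(Z/53), e_{53}(P',Q') = e_{53}(P,Q)^(17*0-18*18 mod 53).
Inverting 47 mod 53: 44. Thus e_{53}(P,Q) = e(P',Q')^{44}.
Miller loop for e_{53} over F_{250502789706853^2}: bits of 53 = 110101; 5 double steps + 3 add steps, l/v at each.
So e_{53}(P',Q') = 167402154141109 + 144770327621204*t.
e_{53}(P,Q) = (167402154141109 + 144770327621204*t)^{44} = 144028144801228 + 180651937786642*t.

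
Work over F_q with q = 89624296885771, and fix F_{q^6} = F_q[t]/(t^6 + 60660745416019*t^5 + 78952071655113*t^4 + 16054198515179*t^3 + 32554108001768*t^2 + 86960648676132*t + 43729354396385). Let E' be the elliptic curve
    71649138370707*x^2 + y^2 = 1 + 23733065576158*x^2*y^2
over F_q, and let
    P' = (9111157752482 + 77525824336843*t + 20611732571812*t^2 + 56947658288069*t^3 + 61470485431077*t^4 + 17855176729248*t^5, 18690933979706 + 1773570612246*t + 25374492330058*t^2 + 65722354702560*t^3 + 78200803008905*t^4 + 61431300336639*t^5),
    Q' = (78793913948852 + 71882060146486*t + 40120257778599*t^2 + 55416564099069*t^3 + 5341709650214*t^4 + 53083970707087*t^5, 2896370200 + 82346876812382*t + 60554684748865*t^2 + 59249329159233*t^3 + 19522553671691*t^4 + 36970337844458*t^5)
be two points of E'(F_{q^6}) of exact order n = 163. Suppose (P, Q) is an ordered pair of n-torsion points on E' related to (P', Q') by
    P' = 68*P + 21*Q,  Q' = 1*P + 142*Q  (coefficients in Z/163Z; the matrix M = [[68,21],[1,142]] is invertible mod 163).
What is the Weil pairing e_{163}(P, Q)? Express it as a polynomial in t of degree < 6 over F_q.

The 163-Weil pairing on E[163] over F_{89624296885771} is alternating-bilinear: e_{163}(P',Q') = e_{163}(P,Q)^det(M).
det M = 68*142 - 21*1 = 9635 = 18 (mod 163); 18^{-1} = 154 (mod 163).
Map (x,y)_Ed via u=(1+y)/(1-y), v=(1+y)/((1-y)x) to Montgomery A=78290354073807,B=65871360369053; then to (a',b')=(26760731746173,74558702659322).
Double-and-add over 10100011: 8-1 doublings, 4-1 additions; each step l_{T,T}/v_{2T} or l_{T,P'}/v at Q'+S for random S.
So e_{163}(P',Q') = 36543343872312 + 18589447408678*t + 59616534921284*t^2 + 65462582846424*t^3 + 24483028870584*t^4 + 25042015529803*t^5.
(36543343872312 + 18589447408678*t + 59616534921284*t^2 + 65462582846424*t^3 + 24483028870584*t^4 + 25042015529803*t^5)^{154} mod (89624296885771,f) = 13795391203141 + 13301759408112*t + 40622969379774*t^2 + 25722157598187*t^3 + 1388605634289*t^4 + 39159442729803*t^5.

13795391203141 + 13301759408112*t + 40622969379774*t^2 + 25722157598187*t^3 + 1388605634289*t^4 + 39159442729803*t^5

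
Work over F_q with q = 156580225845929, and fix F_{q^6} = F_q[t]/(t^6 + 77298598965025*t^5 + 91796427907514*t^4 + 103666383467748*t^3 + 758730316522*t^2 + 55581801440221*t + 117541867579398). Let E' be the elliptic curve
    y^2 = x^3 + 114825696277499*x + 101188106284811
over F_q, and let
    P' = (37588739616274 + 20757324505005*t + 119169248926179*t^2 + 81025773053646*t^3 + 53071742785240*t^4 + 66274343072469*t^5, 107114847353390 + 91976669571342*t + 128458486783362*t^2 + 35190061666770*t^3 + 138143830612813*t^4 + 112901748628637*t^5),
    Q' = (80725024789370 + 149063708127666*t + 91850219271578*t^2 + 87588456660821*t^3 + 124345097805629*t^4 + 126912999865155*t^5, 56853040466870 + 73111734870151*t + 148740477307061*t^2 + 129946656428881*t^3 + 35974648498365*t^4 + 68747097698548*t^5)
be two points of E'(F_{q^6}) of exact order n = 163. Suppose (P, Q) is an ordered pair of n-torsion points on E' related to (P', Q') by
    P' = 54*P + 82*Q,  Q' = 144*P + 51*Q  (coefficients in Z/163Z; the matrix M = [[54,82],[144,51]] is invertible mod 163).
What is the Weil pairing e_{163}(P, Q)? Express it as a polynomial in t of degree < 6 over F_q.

65008286788553 + 55477705039976*t + 152785170517762*t^2 + 33886118545310*t^3 + 106574086769002*t^4 + 150369502966143*t^5

Under M = [[54,82],[144,51]] in GL_2(Z/163), e_{163}(P',Q') = e_{163}(P,Q)^(54*51-82*144 mod 163).
54*51 - 82*144 = -9054; reduced mod 163: det = 74, inverse 152.
n = 163 = (10100011)_2 (8 bits, wt 4); accumulate f_{163,P'}(Q'+S)/f_{163,P'}(S) along the 7-step ladder.
So e_{163}(P',Q') = 25084428769239 + 125104172253014*t + 96568628518384*t^2 + 122228740653606*t^3 + 110365124562425*t^4 + 3879154692582*t^5.
(25084428769239 + 125104172253014*t + 96568628518384*t^2 + 122228740653606*t^3 + 110365124562425*t^4 + 3879154692582*t^5)^{152} mod (156580225845929,f) = 65008286788553 + 55477705039976*t + 152785170517762*t^2 + 33886118545310*t^3 + 106574086769002*t^4 + 150369502966143*t^5.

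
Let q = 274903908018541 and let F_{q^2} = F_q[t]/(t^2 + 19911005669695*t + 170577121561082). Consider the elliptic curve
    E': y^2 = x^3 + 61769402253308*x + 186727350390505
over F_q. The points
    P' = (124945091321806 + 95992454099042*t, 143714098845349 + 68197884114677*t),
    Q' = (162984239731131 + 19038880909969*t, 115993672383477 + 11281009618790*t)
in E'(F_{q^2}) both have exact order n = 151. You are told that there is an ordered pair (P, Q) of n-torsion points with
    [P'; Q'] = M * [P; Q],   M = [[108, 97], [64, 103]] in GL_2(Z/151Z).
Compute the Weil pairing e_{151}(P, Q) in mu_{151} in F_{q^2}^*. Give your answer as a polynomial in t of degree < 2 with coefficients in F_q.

108579292611474 + 199255190350478*t

Since e_{151}(P,P)=e_{151}(Q,Q)=1 and e_{151}(Q,P)=e_{151}(P,Q)^{-1}, expanding e_{151}(108*P + 97*Q,64*P + 103*Q) leaves e(P,Q)^det(M).
Hence e(P,Q) = e(P',Q')^{9} where 9 = 84^{-1} mod 151.
Run Miller on y^2=x^3+61769402253308*x+186727350390505 over F_{274903908018541}: ladder 10010111 (8 bits); e = f_P(D_Q)/f_Q(D_P).
The quotient is 74893678874368 + 31719622842155*t.
Thus e_{151}(P,Q) = 108579292611474 + 199255190350478*t.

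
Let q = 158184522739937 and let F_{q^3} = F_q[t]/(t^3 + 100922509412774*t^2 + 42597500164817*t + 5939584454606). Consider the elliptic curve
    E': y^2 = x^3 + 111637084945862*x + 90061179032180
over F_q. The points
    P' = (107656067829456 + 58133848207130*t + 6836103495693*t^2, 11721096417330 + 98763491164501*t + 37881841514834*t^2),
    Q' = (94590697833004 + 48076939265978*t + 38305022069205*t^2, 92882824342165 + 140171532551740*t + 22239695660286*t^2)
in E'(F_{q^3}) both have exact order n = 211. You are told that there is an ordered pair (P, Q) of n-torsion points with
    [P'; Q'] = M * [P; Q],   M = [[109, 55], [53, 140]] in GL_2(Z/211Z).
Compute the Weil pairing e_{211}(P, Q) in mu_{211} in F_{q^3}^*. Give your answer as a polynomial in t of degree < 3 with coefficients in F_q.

105497187597285 + 80543935441110*t + 135476588303954*t^2

The 211-Weil pairing on E[211] over F_{158184522739937} is alternating-bilinear: e_{211}(P',Q') = e_{211}(P,Q)^det(M).
So e_{211}(P,Q) = e_{211}(P',Q')^{71}, since 107*71 = 1 mod 211.
8-bit Miller (11010011) on E'/F_{158184522739937} with a'=111637084945862, b'=90061179032180: accumulate tangent/chord ratios at Q'+S and P'+S'.
Result: e(P',Q') = 155897856648054 + 44332553934777*t + 64352965288353*t^2.
Raise to 71: e(P,Q) = 105497187597285 + 80543935441110*t + 135476588303954*t^2 in mu_{211}.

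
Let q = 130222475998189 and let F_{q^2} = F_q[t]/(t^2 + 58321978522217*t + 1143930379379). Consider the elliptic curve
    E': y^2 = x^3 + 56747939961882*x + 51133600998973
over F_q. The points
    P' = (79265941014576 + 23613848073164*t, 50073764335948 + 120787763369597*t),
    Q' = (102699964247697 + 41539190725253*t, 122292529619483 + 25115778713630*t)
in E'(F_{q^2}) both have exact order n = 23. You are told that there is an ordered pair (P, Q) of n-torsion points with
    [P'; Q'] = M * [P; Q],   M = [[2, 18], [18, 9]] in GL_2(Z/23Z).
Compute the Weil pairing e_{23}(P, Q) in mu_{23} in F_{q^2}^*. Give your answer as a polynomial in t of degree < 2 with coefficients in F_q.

46962507544110 + 24400627927992*t

Alternating bilinearity on E[23] (values in mu_{23} in F_{130222475998189^2}) gives e(P',Q') = e(P,Q)^det(M).
Inverting 16 mod 23: 13. Thus e_{23}(P,Q) = e(P',Q')^{13}.
5-bit Miller (10111) on E'/F_{130222475998189} with a'=56747939961882, b'=51133600998973: accumulate tangent/chord ratios at Q'+S and P'+S'.
So e_{23}(P',Q') = 23890257435600 + 89718295509647*t.
Finally e_{23}(P,Q) = 46962507544110 + 24400627927992*t.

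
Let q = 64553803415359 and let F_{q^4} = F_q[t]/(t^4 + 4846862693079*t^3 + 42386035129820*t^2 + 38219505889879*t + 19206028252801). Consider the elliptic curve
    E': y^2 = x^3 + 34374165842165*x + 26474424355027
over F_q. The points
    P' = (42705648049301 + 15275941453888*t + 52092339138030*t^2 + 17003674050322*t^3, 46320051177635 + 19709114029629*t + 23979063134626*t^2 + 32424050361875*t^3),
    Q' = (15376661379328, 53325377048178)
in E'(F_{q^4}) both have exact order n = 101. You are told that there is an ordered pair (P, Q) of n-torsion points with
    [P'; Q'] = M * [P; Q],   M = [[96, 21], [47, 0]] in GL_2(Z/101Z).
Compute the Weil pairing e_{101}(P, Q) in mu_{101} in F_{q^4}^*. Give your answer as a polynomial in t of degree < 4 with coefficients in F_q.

56943969812952 + 699699836895*t + 47951050156875*t^2 + 29870595025177*t^3

The 101-Weil pairing on E[101] over F_{64553803415359} is alternating-bilinear: e_{101}(P',Q') = e_{101}(P,Q)^det(M).
det M = 96*0 - 21*47 = -987 = 23 (mod 101); 23^{-1} = 22 (mod 101).
n = 101 = (1100101)_2 (7 bits, wt 4); accumulate f_{101,P'}(Q'+S)/f_{101,P'}(S) along the 6-step ladder.
e_{101}(P',Q') = 38592196117969 + 9880990663182*t + 7328253012031*t^2 + 58805010769088*t^3.
Finally e_{101}(P,Q) = 56943969812952 + 699699836895*t + 47951050156875*t^2 + 29870595025177*t^3.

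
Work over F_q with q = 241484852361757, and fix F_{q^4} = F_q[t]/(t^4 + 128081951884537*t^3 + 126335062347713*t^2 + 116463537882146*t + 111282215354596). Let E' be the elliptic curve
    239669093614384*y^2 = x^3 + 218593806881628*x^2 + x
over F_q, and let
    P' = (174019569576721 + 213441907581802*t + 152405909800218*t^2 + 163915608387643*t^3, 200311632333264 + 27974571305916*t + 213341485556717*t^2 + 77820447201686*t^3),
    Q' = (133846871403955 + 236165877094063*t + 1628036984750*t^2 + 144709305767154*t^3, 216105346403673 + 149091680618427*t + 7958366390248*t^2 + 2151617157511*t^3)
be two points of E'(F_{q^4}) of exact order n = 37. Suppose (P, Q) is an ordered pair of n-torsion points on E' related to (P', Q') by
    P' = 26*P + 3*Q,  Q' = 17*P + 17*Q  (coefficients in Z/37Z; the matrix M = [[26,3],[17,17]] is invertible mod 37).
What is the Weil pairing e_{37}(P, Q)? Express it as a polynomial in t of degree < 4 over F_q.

11785785969837 + 63735425367070*t + 213590103697805*t^2 + 167846169325181*t^3

Alternating bilinearity on E[37] (values in mu_{37} in F_{241484852361757^4}) gives e(P',Q') = e(P,Q)^det(M).
Inverting 21 mod 37: 30. Thus e_{37}(P,Q) = e(P',Q')^{30}.
Set x_W=64619663422176*u+147771034931630, y_W=64619663422176*v; then E': y_W^2=x_W^3+152549756594447*x_W+232021160573240.
6-bit Miller (100101) on E'/F_{241484852361757} with a'=152549756594447, b'=232021160573240: accumulate tangent/chord ratios at Q'+S and P'+S'.
So e_{37}(P',Q') = 229012334785207 + 29545569758813*t + 89009550319118*t^2 + 199780188072667*t^3.
Thus e_{37}(P,Q) = 11785785969837 + 63735425367070*t + 213590103697805*t^2 + 167846169325181*t^3.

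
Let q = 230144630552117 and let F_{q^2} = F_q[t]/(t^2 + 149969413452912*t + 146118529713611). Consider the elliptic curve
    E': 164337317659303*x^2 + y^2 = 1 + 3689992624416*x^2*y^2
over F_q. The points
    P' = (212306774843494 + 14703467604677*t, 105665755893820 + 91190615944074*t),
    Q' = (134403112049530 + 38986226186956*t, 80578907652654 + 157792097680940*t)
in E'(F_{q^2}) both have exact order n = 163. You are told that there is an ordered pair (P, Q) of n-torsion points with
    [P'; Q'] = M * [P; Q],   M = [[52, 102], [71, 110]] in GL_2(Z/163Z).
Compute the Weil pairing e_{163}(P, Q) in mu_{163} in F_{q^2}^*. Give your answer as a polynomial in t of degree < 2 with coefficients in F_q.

96171950220809 + 210794191118107*t

e_{163}(aP+bQ,cP+dQ) = e_{163}(P,Q)^(ad-bc); with (a,b,c,d)=(52,102,71,110) this gives the det-163 law.
det M = 52*110 - 102*71 = -1522 = 108 (mod 163); 108^{-1} = 80 (mod 163).
Edwards a_E,d_E -> Montgomery A=199846403205131,B=140235657245417 -> Weierstrass 57762010034388,195554784205586 via alpha=66361990139306,beta=97697988896751.
8-bit Miller (10100011) on E'/F_{230144630552117} with a'=57762010034388, b'=195554784205586: accumulate tangent/chord ratios at Q'+S and P'+S'.
So e_{163}(P',Q') = 150991064651167 + 193078443307169*t.
Raise to 80: e(P,Q) = 96171950220809 + 210794191118107*t in mu_{163}.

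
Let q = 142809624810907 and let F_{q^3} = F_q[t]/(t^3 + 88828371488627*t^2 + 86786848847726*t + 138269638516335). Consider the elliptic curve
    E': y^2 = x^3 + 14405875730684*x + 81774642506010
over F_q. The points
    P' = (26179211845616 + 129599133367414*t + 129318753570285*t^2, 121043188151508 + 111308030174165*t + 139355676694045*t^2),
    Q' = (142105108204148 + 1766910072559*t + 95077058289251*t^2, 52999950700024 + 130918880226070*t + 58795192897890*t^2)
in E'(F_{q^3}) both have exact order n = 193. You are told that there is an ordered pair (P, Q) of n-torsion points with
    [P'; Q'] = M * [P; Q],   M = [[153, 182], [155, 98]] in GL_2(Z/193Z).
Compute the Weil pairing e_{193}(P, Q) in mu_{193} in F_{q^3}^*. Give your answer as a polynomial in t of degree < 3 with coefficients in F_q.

Alternating bilinearity on E[193] (values in mu_{193} in F_{142809624810907^3}) gives e(P',Q') = e(P,Q)^det(M).
153*98 - 182*155 = -13216; reduced mod 193: det = 101, inverse 86.
Build f_{193,P'} and f_{193,Q'} via the 8-bit ladder of 193=11000001_2; evaluate at shifted divisors; quotient in F_{142809624810907^3}.
Miller gives e_{193}(P',Q') = 25758297250715 + 77031785884078*t + 32290385049504*t^2 in F_{142809624810907^3}.
(25758297250715 + 77031785884078*t + 32290385049504*t^2)^{86} mod (142809624810907,f) = 35855696473479 + 103067035581500*t + 96474272436866*t^2.

35855696473479 + 103067035581500*t + 96474272436866*t^2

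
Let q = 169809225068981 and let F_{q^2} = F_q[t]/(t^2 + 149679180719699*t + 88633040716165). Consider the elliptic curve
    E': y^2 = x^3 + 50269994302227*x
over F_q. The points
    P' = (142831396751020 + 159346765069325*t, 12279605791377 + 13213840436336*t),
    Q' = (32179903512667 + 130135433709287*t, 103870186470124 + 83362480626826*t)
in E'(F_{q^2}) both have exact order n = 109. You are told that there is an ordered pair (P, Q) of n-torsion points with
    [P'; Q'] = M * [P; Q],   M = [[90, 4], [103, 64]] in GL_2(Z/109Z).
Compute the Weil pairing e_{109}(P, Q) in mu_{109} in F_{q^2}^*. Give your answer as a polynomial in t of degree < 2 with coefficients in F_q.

83999520653662 + 73127361470141*t

The 109-Weil pairing on E[109] over F_{169809225068981} is alternating-bilinear: e_{109}(P',Q') = e_{109}(P,Q)^det(M).
So e_{109}(P,Q) = e_{109}(P',Q')^{78}, since 7*78 = 1 mod 109.
n = 109 = (1101101)_2 (7 bits, wt 5); accumulate f_{109,P'}(Q'+S)/f_{109,P'}(S) along the 6-step ladder.
e_{109}(P',Q') = 81220752607584 + 67043889901447*t.
Raise to 78: e(P,Q) = 83999520653662 + 73127361470141*t in mu_{109}.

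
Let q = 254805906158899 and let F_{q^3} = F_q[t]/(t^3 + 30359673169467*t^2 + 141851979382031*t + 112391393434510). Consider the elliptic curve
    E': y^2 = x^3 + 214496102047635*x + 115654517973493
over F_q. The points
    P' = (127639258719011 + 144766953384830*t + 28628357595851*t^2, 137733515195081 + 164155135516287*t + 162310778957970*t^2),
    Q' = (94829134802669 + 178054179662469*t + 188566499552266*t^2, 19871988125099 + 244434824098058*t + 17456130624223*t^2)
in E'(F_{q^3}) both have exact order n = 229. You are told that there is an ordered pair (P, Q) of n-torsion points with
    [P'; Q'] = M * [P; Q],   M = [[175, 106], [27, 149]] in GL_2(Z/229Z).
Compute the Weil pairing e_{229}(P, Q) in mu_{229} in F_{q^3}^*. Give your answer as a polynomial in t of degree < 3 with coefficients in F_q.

Since e_{229}(P,P)=e_{229}(Q,Q)=1 and e_{229}(Q,P)=e_{229}(P,Q)^{-1}, expanding e_{229}(175*P + 106*Q,27*P + 149*Q) leaves e(P,Q)^det(M).
det(M) mod 229 = 84; its inverse in (Z/229)^* is 30 (check: 84*30 mod 229 = 1).
n = 229 = (11100101)_2 (8 bits, wt 5); accumulate f_{229,P'}(Q'+S)/f_{229,P'}(S) along the 7-step ladder.
Result: e(P',Q') = 49920051421827 + 128617741629402*t + 52661357417152*t^2.
Finally e_{229}(P,Q) = 37020092201882 + 209511126789651*t + 63098903784273*t^2.

37020092201882 + 209511126789651*t + 63098903784273*t^2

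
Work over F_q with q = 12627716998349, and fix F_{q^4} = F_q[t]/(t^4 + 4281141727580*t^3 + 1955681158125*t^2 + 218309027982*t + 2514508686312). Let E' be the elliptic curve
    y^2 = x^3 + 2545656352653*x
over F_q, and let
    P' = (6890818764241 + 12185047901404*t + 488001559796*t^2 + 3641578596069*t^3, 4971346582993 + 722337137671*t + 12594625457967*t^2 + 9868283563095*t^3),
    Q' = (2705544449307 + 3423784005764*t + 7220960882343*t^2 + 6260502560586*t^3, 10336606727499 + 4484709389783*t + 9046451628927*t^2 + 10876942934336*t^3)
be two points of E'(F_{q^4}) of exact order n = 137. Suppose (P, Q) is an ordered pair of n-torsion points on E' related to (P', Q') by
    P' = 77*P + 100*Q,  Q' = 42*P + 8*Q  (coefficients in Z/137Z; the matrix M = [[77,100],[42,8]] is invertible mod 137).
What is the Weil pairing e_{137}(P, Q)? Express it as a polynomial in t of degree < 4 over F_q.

e_{137}(aP+bQ,cP+dQ) = e_{137}(P,Q)^(ad-bc); with (a,b,c,d)=(77,100,42,8) this gives the det-137 law.
So e_{137}(P,Q) = e_{137}(P',Q')^{56}, since 115*56 = 1 mod 137.
Double-and-add over 10001001: 8-1 doublings, 3-1 additions; each step l_{T,T}/v_{2T} or l_{T,P'}/v at Q'+S for random S.
The quotient is 5355589077826 + 3352773530368*t + 3087328273160*t^2 + 10046782125461*t^3.
Raise to 56: e(P,Q) = 12090155909758 + 6158478713572*t + 1029103877964*t^2 + 3823107407302*t^3 in mu_{137}.

12090155909758 + 6158478713572*t + 1029103877964*t^2 + 3823107407302*t^3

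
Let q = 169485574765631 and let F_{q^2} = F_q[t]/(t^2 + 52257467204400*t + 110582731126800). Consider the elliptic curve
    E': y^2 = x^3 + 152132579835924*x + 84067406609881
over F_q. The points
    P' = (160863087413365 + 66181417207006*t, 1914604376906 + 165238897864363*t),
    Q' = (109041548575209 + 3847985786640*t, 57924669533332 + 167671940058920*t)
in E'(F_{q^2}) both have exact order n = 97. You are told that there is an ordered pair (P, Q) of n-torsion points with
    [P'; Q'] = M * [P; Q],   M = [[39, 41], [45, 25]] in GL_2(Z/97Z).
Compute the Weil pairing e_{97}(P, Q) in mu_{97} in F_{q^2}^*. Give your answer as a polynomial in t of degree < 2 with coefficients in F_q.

142008261907360 + 24486040981906*t

Under M = [[39,41],[45,25]] in GL_2(Z/97), e_{97}(P',Q') = e_{97}(P,Q)^(39*25-41*45 mod 97).
So e_{97}(P,Q) = e_{97}(P',Q')^{65}, since 3*65 = 1 mod 97.
Double-and-add over 1100001: 7-1 doublings, 3-1 additions; each step l_{T,T}/v_{2T} or l_{T,P'}/v at Q'+S for random S.
f_P(D_Q)/f_Q(D_P) = 53034404898899 + 122722841113234*t.
Finally e_{97}(P,Q) = 142008261907360 + 24486040981906*t.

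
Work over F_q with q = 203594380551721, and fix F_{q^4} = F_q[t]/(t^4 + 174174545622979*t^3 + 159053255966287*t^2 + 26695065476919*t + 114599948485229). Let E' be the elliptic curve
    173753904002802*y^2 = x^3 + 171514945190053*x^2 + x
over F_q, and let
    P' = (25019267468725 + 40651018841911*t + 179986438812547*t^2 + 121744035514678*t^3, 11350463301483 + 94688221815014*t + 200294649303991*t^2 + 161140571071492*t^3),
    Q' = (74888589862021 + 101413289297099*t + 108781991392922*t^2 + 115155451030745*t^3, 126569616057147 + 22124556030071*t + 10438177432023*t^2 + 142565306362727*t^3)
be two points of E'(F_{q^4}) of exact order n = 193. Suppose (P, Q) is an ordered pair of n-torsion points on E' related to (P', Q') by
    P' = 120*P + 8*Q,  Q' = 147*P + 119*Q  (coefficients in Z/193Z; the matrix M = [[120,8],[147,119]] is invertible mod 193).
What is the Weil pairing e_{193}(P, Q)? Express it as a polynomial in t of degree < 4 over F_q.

e_{193} is bilinear + alternating on E[193], so e_{193}(120*P + 8*Q, 147*P + 119*Q) = e_{193}(P,Q)^(120*119-8*147).
So e_{193}(P,Q) = e_{193}(P',Q')^{164}, since 173*164 = 1 mod 193.
Set x_W=29808845350143*u+76869833808138, y_W=29808845350143*v; then E': y_W^2=x_W^3+71812677868771*x_W+180703679888109.
Run Miller on y^2=x^3+71812677868771*x+180703679888109 over F_{203594380551721}: ladder 11000001 (8 bits); e = f_P(D_Q)/f_Q(D_P).
Result: e(P',Q') = 171576351006682 + 57438583778950*t + 35292957172268*t^2 + 10161049216059*t^3.
Raise to 164: e(P,Q) = 123863353998237 + 158806281567767*t + 84466233225212*t^2 + 66708868593250*t^3 in mu_{193}.

123863353998237 + 158806281567767*t + 84466233225212*t^2 + 66708868593250*t^3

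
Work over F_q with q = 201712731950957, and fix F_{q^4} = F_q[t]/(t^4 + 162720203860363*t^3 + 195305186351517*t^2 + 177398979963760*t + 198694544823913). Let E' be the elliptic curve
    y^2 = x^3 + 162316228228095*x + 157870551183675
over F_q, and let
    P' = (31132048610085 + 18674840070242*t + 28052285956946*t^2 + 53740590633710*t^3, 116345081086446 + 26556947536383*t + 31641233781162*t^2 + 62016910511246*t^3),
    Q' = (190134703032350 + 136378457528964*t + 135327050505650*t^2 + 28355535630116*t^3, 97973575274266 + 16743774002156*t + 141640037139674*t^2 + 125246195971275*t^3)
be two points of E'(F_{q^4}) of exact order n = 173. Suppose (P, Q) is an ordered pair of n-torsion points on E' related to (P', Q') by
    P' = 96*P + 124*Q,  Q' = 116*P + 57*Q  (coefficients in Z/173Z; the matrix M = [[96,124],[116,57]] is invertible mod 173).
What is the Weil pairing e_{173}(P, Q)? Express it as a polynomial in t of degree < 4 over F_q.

14030597090745 + 50269490915323*t + 70582413014473*t^2 + 115017042803584*t^3

e_{173}(aP+bQ,cP+dQ) = e_{173}(P,Q)^(ad-bc); with (a,b,c,d)=(96,124,116,57) this gives the det-173 law.
96*57 - 124*116 = -8912; reduced mod 173: det = 84, inverse 138.
Miller loop for e_{173} over F_{201712731950957^4}: bits of 173 = 10101101; 7 double steps + 4 add steps, l/v at each.
The quotient is 147639976358730 + 93657776106301*t + 187095609502138*t^2 + 185049614856624*t^3.
Finally e_{173}(P,Q) = 14030597090745 + 50269490915323*t + 70582413014473*t^2 + 115017042803584*t^3.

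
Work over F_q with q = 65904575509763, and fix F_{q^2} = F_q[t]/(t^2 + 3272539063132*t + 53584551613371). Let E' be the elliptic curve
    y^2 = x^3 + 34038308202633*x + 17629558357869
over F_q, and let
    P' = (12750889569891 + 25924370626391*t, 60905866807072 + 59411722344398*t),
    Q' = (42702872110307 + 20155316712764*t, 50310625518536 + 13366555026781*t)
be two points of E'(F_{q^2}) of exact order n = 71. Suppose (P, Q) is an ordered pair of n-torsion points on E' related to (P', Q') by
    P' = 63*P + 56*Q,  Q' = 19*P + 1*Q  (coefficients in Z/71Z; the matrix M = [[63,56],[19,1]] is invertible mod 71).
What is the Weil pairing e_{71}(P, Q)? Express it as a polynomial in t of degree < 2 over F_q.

14978945241636 + 28047429074851*t

Under M = [[63,56],[19,1]] in GL_2(Z/71), e_{71}(P',Q') = e_{71}(P,Q)^(63*1-56*19 mod 71).
63*1 - 56*19 = -1001; reduced mod 71: det = 64, inverse 10.
n = 71 = (1000111)_2 (7 bits, wt 4); accumulate f_{71,P'}(Q'+S)/f_{71,P'}(S) along the 6-step ladder.
The quotient is 39345913070272 + 44903195351402*t.
e_{71}(P,Q) = (39345913070272 + 44903195351402*t)^{10} = 14978945241636 + 28047429074851*t.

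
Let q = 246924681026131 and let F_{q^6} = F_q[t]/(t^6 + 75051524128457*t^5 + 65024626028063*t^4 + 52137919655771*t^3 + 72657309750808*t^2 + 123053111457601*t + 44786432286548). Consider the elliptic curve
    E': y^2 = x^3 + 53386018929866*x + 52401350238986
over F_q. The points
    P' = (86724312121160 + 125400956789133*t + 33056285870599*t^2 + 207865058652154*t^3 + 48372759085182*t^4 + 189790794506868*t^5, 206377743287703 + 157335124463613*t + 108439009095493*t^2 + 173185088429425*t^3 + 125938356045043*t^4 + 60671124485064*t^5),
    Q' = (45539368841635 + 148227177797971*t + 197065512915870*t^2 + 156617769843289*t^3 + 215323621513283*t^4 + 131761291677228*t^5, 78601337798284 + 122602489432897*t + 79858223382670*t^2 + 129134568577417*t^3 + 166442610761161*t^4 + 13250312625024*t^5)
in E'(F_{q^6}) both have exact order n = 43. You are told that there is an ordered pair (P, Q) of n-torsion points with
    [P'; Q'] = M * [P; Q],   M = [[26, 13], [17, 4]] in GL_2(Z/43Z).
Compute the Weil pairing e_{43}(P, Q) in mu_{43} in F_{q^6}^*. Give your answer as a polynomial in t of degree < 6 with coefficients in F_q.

e_{43}(aP+bQ,cP+dQ) = e_{43}(P,Q)^(ad-bc); with (a,b,c,d)=(26,13,17,4) this gives the det-43 law.
Inverting 12 mod 43: 18. Thus e_{43}(P,Q) = e(P',Q')^{18}.
Double-and-add over 101011: 6-1 doublings, 4-1 additions; each step l_{T,T}/v_{2T} or l_{T,P'}/v at Q'+S for random S.
Miller gives e_{43}(P',Q') = 657566381327 + 15931408213329*t + 204220789272814*t^2 + 2802844863140*t^3 + 54921795326535*t^4 + 20855527534949*t^5 in F_{246924681026131^6}.
e_{43}(P,Q) = (657566381327 + 15931408213329*t + 204220789272814*t^2 + 2802844863140*t^3 + 54921795326535*t^4 + 20855527534949*t^5)^{18} = 216452162888157 + 133113513786976*t + 3323390003182*t^2 + 141172160325443*t^3 + 79274966513567*t^4 + 180040882580038*t^5.

216452162888157 + 133113513786976*t + 3323390003182*t^2 + 141172160325443*t^3 + 79274966513567*t^4 + 180040882580038*t^5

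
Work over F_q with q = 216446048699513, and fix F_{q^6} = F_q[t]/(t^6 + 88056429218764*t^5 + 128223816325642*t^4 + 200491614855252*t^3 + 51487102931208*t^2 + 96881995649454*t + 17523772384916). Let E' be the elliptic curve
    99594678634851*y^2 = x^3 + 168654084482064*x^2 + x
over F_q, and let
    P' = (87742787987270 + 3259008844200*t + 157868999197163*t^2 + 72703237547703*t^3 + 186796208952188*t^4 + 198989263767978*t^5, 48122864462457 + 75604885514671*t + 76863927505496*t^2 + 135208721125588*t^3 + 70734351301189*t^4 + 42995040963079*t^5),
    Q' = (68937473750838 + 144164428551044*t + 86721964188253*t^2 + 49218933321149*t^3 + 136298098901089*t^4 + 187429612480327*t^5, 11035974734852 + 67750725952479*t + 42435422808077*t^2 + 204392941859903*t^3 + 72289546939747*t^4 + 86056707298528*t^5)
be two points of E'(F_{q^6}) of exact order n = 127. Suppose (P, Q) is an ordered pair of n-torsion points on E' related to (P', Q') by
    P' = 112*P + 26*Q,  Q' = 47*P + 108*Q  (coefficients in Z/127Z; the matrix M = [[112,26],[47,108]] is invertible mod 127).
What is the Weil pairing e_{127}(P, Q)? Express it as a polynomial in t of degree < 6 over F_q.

The 127-Weil pairing on E[127] over F_{216446048699513} is alternating-bilinear: e_{127}(P',Q') = e_{127}(P,Q)^det(M).
det M = 112*108 - 26*47 = 10874 = 79 (mod 127); 79^{-1} = 82 (mod 127).
Undo Montgomery via alpha=99505365515020, beta=29906087630907: (a',b')=(184052678249877,76214763228184) over F_{216446048699513}.
Build f_{127,P'} and f_{127,Q'} via the 7-bit ladder of 127=1111111_2; evaluate at shifted divisors; quotient in F_{216446048699513^6}.
e_{127}(P',Q') = 137093645048371 + 115053535632119*t + 65650185128267*t^2 + 116689250503978*t^3 + 152626776700673*t^4 + 158697952891613*t^5.
Thus e_{127}(P,Q) = 18407244157934 + 173921250822177*t + 5615142786850*t^2 + 15039908613501*t^3 + 128806213127467*t^4 + 147933590180046*t^5.

18407244157934 + 173921250822177*t + 5615142786850*t^2 + 15039908613501*t^3 + 128806213127467*t^4 + 147933590180046*t^5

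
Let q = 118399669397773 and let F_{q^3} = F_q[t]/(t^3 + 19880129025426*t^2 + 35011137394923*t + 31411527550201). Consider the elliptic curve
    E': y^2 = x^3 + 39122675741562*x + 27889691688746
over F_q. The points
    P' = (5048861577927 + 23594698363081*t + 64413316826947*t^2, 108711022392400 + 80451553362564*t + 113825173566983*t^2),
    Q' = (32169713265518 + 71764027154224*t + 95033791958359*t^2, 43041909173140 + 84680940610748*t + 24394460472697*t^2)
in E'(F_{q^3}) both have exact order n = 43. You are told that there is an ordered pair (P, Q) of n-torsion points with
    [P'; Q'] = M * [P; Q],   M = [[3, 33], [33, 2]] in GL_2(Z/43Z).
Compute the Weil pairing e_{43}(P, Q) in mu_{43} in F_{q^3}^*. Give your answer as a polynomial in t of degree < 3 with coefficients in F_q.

8846282172194 + 36678992983057*t + 42341577681426*t^2

Since e_{43}(P,P)=e_{43}(Q,Q)=1 and e_{43}(Q,P)=e_{43}(P,Q)^{-1}, expanding e_{43}(3*P + 33*Q,33*P + 2*Q) leaves e(P,Q)^det(M).
Inverting 35 mod 43: 16. Thus e_{43}(P,Q) = e(P',Q')^{16}.
Run Miller on y^2=x^3+39122675741562*x+27889691688746 over F_{118399669397773}: ladder 101011 (6 bits); e = f_P(D_Q)/f_Q(D_P).
Miller gives e_{43}(P',Q') = 7057157799973 + 81212059990559*t + 85000666366512*t^2 in F_{118399669397773^3}.
Finally e_{43}(P,Q) = 8846282172194 + 36678992983057*t + 42341577681426*t^2.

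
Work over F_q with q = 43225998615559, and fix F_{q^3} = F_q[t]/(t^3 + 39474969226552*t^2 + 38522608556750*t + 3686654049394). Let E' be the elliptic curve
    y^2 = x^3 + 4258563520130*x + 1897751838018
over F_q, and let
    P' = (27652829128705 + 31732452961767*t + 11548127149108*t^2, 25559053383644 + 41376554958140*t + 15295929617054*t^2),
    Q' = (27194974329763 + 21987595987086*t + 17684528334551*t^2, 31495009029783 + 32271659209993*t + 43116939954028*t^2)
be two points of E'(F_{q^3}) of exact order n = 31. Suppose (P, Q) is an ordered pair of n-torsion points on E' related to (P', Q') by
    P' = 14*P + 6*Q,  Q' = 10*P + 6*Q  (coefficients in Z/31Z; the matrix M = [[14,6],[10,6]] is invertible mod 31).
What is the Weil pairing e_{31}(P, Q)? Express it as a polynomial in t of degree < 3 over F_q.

29760213949198 + 43132732020734*t + 23784902335648*t^2

Under M = [[14,6],[10,6]] in GL_2(Z/31), e_{31}(P',Q') = e_{31}(P,Q)^(14*6-6*10 mod 31).
So e_{31}(P,Q) = e_{31}(P',Q')^{22}, since 24*22 = 1 mod 31.
Double-and-add over 11111: 5-1 doublings, 5-1 additions; each step l_{T,T}/v_{2T} or l_{T,P'}/v at Q'+S for random S.
Result: e(P',Q') = 38941258511017 + 37157904634455*t + 1308454762228*t^2.
Thus e_{31}(P,Q) = 29760213949198 + 43132732020734*t + 23784902335648*t^2.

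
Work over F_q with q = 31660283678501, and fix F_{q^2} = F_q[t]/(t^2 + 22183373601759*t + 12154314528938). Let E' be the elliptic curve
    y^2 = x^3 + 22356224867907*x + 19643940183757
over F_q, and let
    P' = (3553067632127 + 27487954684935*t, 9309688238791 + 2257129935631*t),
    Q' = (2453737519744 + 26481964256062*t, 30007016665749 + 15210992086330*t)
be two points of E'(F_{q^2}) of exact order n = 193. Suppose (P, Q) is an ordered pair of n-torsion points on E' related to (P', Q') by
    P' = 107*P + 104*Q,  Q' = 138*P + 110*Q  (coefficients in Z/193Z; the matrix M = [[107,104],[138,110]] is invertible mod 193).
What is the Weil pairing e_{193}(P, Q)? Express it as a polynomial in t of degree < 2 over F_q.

e_{193}(aP+bQ,cP+dQ) = e_{193}(P,Q)^(ad-bc); with (a,b,c,d)=(107,104,138,110) this gives the det-193 law.
det(M) mod 193 = 120; its inverse in (Z/193)^* is 37 (check: 120*37 mod 193 = 1).
Run Miller on y^2=x^3+22356224867907*x+19643940183757 over F_{31660283678501}: ladder 11000001 (8 bits); e = f_P(D_Q)/f_Q(D_P).
The quotient is 27666288728058 + 14566010430280*t.
(27666288728058 + 14566010430280*t)^{37} mod (31660283678501,f) = 28870890303349 + 18556309326823*t.

28870890303349 + 18556309326823*t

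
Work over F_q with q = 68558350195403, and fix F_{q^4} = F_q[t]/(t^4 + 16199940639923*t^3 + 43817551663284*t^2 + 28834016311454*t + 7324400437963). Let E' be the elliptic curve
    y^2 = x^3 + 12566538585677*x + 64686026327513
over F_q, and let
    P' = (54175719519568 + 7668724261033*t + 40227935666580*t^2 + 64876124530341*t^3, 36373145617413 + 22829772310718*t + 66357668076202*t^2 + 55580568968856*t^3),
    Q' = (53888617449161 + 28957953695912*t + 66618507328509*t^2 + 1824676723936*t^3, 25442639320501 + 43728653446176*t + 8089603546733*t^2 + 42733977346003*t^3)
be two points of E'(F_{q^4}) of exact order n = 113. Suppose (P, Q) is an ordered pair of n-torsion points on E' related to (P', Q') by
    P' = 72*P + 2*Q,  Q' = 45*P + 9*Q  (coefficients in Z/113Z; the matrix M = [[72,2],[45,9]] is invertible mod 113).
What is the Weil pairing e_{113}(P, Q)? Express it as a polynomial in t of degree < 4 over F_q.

Since e_{113}(P,P)=e_{113}(Q,Q)=1 and e_{113}(Q,P)=e_{113}(P,Q)^{-1}, expanding e_{113}(72*P + 2*Q,45*P + 9*Q) leaves e(P,Q)^det(M).
72*9 - 2*45 = 558; reduced mod 113: det = 106, inverse 16.
Run Miller on y^2=x^3+12566538585677*x+64686026327513 over F_{68558350195403}: ladder 1110001 (7 bits); e = f_P(D_Q)/f_Q(D_P).
The quotient is 49794614386675 + 38200343805510*t + 7792487048448*t^2 + 4042926225419*t^3.
e_{113}(P,Q) = (49794614386675 + 38200343805510*t + 7792487048448*t^2 + 4042926225419*t^3)^{16} = 12963296972948 + 8691704603980*t + 62537094214741*t^2 + 35721874976572*t^3.

12963296972948 + 8691704603980*t + 62537094214741*t^2 + 35721874976572*t^3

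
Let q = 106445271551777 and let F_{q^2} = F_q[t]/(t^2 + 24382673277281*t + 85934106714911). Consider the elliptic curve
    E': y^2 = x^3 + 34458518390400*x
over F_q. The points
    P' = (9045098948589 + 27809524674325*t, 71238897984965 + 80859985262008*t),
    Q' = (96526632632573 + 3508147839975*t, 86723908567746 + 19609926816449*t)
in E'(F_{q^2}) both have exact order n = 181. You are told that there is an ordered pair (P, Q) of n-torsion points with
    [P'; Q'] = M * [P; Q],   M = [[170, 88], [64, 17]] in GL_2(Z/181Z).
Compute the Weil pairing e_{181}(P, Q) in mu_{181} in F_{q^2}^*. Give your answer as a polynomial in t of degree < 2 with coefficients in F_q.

50043314440232 + 36667410874353*t

Since e_{181}(P,P)=e_{181}(Q,Q)=1 and e_{181}(Q,P)=e_{181}(P,Q)^{-1}, expanding e_{181}(170*P + 88*Q,64*P + 17*Q) leaves e(P,Q)^det(M).
So e_{181}(P,Q) = e_{181}(P',Q')^{67}, since 154*67 = 1 mod 181.
Double-and-add over 10110101: 8-1 doublings, 5-1 additions; each step l_{T,T}/v_{2T} or l_{T,P'}/v at Q'+S for random S.
The quotient is 5020247800863 + 104952696263062*t.
Hence e(P,Q) = 50043314440232 + 36667410874353*t in F_{106445271551777^2}^*.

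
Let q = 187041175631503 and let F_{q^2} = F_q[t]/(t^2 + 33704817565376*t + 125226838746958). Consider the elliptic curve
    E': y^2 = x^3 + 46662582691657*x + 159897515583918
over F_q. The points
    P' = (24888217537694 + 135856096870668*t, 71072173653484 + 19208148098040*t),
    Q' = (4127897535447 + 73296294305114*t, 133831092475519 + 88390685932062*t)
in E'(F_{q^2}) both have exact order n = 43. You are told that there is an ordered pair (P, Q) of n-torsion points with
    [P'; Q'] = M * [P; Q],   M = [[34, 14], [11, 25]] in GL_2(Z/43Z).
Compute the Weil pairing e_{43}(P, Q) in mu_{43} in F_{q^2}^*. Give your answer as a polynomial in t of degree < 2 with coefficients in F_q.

121561403666710 + 106665730577928*t

The 43-Weil pairing on E[43] over F_{187041175631503} is alternating-bilinear: e_{43}(P',Q') = e_{43}(P,Q)^det(M).
Hence e(P,Q) = e(P',Q')^{27} where 27 = 8^{-1} mod 43.
6-bit Miller (101011) on E'/F_{187041175631503} with a'=46662582691657, b'=159897515583918: accumulate tangent/chord ratios at Q'+S and P'+S'.
Miller gives e_{43}(P',Q') = 118607046278565 + 142435986982621*t in F_{187041175631503^2}.
Raise to 27: e(P,Q) = 121561403666710 + 106665730577928*t in mu_{43}.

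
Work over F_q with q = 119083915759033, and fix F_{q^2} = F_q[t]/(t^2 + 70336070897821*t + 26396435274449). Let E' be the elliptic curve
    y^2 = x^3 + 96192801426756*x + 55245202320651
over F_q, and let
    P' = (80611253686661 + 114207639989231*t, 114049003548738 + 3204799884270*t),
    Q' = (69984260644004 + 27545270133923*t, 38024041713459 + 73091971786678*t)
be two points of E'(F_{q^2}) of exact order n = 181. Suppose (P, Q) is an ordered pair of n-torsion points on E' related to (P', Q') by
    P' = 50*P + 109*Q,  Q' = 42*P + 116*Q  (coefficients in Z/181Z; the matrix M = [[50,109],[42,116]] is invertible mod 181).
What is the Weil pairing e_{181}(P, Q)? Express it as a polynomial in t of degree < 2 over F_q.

The 181-Weil pairing on E[181] over F_{119083915759033} is alternating-bilinear: e_{181}(P',Q') = e_{181}(P,Q)^det(M).
Inverting 136 mod 181: 4. Thus e_{181}(P,Q) = e(P',Q')^{4}.
8-bit Miller (10110101) on E'/F_{119083915759033} with a'=96192801426756, b'=55245202320651: accumulate tangent/chord ratios at Q'+S and P'+S'.
Miller gives e_{181}(P',Q') = 16531929266096 + 52165947413499*t in F_{119083915759033^2}.
Hence e(P,Q) = 85008880198230 + 81699212033356*t in F_{119083915759033^2}^*.

85008880198230 + 81699212033356*t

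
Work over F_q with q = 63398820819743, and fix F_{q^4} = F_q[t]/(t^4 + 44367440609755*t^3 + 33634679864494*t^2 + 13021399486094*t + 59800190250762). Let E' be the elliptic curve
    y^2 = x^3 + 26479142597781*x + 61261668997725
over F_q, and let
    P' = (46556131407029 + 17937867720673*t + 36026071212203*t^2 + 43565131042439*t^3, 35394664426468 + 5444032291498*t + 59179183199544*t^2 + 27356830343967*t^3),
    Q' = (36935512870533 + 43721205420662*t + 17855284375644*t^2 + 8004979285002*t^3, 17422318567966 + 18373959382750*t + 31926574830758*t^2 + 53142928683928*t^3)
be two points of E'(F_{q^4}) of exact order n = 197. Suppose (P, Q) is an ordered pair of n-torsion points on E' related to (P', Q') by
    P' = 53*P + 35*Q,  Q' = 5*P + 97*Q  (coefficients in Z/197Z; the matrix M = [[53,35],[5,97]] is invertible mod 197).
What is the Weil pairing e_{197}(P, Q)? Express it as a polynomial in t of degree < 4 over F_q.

39513215481378 + 19264128517761*t + 33298805481225*t^2 + 56710481405511*t^3

The 197-Weil pairing on E[197] over F_{63398820819743} is alternating-bilinear: e_{197}(P',Q') = e_{197}(P,Q)^det(M).
Hence e(P,Q) = e(P',Q')^{173} where 173 = 41^{-1} mod 197.
n = 197 = (11000101)_2 (8 bits, wt 4); accumulate f_{197,P'}(Q'+S)/f_{197,P'}(S) along the 7-step ladder.
f_P(D_Q)/f_Q(D_P) = 9915845729271 + 42467983203915*t + 55401925508693*t^2 + 62690969336551*t^3.
(9915845729271 + 42467983203915*t + 55401925508693*t^2 + 62690969336551*t^3)^{173} mod (63398820819743,f) = 39513215481378 + 19264128517761*t + 33298805481225*t^2 + 56710481405511*t^3.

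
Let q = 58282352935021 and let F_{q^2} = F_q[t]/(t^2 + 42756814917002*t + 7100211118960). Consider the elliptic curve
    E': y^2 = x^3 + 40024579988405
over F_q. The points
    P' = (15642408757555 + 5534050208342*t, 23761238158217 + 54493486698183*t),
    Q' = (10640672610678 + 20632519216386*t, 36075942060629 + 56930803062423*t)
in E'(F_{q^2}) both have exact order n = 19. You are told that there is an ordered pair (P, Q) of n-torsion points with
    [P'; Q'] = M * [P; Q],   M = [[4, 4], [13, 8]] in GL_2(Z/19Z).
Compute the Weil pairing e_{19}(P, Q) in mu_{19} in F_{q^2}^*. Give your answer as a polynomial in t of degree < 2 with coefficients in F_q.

Alternating bilinearity on E[19] (values in mu_{19} in F_{58282352935021^2}) gives e(P',Q') = e(P,Q)^det(M).
det(M) mod 19 = 18; its inverse in (Z/19)^* is 18 (check: 18*18 mod 19 = 1).
Miller loop for e_{19} over F_{58282352935021^2}: bits of 19 = 10011; 4 double steps + 2 add steps, l/v at each.
Result: e(P',Q') = 19134662900702 + 29797037434311*t.
Thus e_{19}(P,Q) = 40790488762218 + 28485315500710*t.

40790488762218 + 28485315500710*t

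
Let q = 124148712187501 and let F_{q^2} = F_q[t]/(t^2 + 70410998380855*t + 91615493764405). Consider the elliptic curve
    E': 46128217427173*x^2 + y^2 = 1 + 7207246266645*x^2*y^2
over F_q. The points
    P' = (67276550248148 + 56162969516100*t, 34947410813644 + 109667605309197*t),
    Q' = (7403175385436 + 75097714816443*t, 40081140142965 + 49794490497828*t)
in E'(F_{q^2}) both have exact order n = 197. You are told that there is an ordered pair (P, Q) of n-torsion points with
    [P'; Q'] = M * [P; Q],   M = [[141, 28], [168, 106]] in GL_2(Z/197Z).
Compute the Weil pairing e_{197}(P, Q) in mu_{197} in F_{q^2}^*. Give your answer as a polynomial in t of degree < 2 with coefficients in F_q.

Alternating bilinearity on E[197] (values in mu_{197} in F_{124148712187501^2}) gives e(P',Q') = e(P,Q)^det(M).
141*106 - 28*168 = 10242; reduced mod 197: det = 195, inverse 98.
Edwards a_E,d_E -> Montgomery A=45659090042211,B=95798731229396 -> Weierstrass 60607633143825,6320046464046 via alpha=50272148011470,beta=9730242790132.
n = 197 = (11000101)_2 (8 bits, wt 4); accumulate f_{197,P'}(Q'+S)/f_{197,P'}(S) along the 7-step ladder.
So e_{197}(P',Q') = 91940476605060 + 36547385337599*t.
Thus e_{197}(P,Q) = 116094176254744 + 27871178871370*t.

116094176254744 + 27871178871370*t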